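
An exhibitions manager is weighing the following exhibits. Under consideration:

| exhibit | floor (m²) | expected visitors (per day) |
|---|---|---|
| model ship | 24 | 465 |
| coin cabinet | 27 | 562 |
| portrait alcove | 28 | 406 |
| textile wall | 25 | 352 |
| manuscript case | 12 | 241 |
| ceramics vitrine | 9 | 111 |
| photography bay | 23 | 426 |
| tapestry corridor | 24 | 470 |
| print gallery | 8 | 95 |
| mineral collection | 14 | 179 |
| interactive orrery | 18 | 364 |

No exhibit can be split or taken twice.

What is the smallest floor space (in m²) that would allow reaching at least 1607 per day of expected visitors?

81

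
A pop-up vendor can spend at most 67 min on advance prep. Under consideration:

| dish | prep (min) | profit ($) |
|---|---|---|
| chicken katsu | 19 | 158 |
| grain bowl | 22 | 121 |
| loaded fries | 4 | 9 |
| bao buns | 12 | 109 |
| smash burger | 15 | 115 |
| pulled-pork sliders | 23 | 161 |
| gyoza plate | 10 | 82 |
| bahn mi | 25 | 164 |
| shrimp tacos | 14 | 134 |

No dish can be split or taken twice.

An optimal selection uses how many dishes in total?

4

Best achievable profit is 535.
For example chicken katsu + pulled-pork sliders + gyoza plate + shrimp tacos achieves it, using 66 min.
All optima have 4 dishes.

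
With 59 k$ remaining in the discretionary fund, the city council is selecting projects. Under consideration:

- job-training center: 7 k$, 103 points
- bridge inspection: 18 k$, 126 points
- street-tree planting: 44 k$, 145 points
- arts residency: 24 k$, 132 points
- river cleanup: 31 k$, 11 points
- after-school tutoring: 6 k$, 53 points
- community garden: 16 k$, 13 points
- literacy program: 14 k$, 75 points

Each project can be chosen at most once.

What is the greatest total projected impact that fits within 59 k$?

414

Taking job-training center + bridge inspection + arts residency + after-school tutoring: 55 k$ used, 414 in projected impact.
The spare 4 k$ is too small for any remaining project, and no exchange beats 414.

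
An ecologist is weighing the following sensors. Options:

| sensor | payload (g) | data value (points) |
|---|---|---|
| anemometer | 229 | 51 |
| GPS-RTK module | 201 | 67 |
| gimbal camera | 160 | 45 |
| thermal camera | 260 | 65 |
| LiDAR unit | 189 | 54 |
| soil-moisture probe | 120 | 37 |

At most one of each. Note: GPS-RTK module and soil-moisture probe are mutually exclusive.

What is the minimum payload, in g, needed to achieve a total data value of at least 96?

Minimise g subject to total data value ≥ 96.
Taking gimbal camera + LiDAR unit gives 99 (≥ 96) for 349 g.
Any bundle with less than 349 g falls short of 96.

349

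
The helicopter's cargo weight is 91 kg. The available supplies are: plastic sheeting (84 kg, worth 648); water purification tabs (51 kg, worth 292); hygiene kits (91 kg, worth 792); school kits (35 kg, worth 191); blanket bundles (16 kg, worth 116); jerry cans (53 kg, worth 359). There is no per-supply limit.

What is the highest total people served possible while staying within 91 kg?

792

Taking hygiene kits: 91 kg used, 792 in people served.
Nothing else within 91 kg beats 792.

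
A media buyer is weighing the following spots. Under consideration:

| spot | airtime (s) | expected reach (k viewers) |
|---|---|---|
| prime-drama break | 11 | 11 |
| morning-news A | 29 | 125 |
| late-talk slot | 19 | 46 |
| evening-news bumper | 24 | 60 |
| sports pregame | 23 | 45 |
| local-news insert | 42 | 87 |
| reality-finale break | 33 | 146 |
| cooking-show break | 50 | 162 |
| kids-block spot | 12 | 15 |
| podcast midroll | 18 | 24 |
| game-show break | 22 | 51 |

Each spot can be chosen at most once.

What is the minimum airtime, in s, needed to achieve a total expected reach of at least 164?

Look for the lowest-airtime combination reaching 164.
morning-news A + late-talk slot: 171 expected reach at 48 s.
Below 48 s the best achievable stays under 164.

48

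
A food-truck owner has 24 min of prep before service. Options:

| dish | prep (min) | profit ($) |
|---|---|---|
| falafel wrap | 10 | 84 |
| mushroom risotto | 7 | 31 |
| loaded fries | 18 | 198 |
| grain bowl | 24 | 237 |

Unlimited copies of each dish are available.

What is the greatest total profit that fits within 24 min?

237

Taking the top-ratio dishes first gives loaded fries for 198 (18 min).
Dropping loaded fries frees 18 min; slotting in grain bowl (24 min) lifts the total to 237 at 24 min.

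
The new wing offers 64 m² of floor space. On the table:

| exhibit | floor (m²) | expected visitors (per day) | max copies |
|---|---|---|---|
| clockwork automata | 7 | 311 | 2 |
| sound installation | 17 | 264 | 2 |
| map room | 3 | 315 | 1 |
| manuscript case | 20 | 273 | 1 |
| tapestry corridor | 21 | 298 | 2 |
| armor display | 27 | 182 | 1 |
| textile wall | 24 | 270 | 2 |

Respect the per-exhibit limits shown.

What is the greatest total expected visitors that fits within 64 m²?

1533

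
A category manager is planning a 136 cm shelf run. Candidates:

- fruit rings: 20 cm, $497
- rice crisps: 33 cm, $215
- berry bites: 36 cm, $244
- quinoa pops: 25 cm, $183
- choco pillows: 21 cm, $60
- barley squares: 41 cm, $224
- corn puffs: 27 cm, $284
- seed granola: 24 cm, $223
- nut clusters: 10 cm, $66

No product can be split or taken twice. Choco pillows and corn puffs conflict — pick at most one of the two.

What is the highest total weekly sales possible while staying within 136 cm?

1431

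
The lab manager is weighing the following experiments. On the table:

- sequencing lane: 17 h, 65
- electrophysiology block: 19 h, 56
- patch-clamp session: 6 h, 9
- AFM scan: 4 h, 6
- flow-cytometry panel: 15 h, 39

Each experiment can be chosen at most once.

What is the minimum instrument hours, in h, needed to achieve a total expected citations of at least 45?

Look for the lowest-instrument combination reaching 45.
sequencing lane: 65 expected citations at 17 h.
Any bundle with less than 17 h falls short of 45.

17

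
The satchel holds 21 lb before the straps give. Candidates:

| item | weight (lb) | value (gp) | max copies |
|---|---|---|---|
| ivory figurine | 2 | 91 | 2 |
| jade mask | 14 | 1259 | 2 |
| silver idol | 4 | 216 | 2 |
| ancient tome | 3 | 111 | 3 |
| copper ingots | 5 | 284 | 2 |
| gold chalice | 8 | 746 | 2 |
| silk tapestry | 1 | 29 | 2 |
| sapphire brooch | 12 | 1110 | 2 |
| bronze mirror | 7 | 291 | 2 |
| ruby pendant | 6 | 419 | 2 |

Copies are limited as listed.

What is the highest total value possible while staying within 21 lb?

Greedy by ratio would take copper ingots + 2×gold chalice: 21 lb used, total 1776.
Replace copper ingots and gold chalice with silk tapestry + sapphire brooch: the trade gains 109 net, giving 1885 at 21 lb.
Every other selection either busts 21 lb or exceeds an availability limit or fails to beat 1885.

1885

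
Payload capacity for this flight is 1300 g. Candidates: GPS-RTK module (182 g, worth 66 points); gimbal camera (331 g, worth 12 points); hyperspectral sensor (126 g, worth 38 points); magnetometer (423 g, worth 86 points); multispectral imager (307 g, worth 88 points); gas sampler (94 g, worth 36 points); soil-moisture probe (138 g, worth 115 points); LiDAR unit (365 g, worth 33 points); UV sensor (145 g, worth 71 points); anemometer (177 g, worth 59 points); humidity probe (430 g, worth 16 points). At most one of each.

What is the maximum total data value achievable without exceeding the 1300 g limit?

473

GPS-RTK module + hyperspectral sensor + multispectral imager + gas sampler + soil-moisture probe + UV sensor + anemometer uses 1169 of the 1300 g and totals 473.
Nothing else within 1300 g beats 473.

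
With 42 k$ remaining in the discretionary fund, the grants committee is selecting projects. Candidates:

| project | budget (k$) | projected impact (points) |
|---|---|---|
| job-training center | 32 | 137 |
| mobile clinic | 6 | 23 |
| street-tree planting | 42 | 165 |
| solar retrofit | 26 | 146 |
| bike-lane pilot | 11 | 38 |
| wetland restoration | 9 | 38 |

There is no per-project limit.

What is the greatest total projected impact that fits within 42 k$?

By projected impact per k$: solar retrofit 5.62, job-training center 4.28, wetland restoration 4.22, street-tree planting 3.93 lead.
The ratio ordering already packs tightly: mobile clinic + solar retrofit + wetland restoration, 41 k$, 207.

207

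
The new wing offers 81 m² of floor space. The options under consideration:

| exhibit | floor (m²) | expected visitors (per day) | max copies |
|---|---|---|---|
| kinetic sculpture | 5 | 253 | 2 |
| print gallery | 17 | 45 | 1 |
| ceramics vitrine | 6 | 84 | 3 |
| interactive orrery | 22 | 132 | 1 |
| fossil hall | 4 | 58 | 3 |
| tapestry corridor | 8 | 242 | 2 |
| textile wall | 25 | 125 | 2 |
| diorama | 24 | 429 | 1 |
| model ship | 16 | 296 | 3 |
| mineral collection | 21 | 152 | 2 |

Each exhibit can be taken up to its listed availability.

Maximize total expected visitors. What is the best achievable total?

1962

Density check — kinetic sculpture 50.60, tapestry corridor 30.25, model ship 18.50 are the best per m².
Filling by ratio: 2×kinetic sculpture + fossil hall + 2×tapestry corridor + 3×model ship for 1936, with 3 m² left unused.
Dropping fossil hall frees 4 m²; slotting in ceramics vitrine (6 m²) lifts the total to 1962 at 80 m².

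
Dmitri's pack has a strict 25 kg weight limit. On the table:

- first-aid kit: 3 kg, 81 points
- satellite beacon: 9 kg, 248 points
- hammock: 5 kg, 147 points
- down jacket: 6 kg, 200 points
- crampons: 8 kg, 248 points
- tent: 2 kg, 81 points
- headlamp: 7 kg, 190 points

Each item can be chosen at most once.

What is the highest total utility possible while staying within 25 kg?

Filling by ratio: first-aid kit + hammock + down jacket + crampons + tent for 757, with 1 kg left unused.
Dropping first-aid kit and hammock frees 8 kg; slotting in satellite beacon (9 kg) lifts the total to 777 at 25 kg.
Runner-up first-aid kit + satellite beacon + hammock + down jacket + tent tops out at 757.

777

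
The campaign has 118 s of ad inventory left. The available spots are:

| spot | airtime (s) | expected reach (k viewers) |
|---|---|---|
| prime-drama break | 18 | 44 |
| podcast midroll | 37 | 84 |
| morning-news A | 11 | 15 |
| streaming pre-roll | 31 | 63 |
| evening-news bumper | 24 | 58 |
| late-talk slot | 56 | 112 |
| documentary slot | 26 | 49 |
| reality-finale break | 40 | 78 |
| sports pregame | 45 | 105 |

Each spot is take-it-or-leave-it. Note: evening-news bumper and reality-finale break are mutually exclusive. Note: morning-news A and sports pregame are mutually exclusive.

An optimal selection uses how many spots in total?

4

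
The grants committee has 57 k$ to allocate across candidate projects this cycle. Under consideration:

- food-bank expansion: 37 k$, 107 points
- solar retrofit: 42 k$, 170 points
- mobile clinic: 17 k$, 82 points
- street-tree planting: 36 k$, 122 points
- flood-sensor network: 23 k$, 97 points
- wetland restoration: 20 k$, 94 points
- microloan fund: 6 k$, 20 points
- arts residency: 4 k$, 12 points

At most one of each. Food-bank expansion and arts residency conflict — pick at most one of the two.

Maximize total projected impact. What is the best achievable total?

223

Ranking by ratio (projected impact/k$): mobile clinic 4.82, wetland restoration 4.70, flood-sensor network 4.22.
The ratio heuristic lands on mobile clinic + wetland restoration + microloan fund + arts residency (208) but leaves 10 k$ idle.
Replace mobile clinic with flood-sensor network: the trade gains 15 net, giving 223 at 53 k$.
The closest alternative, street-tree planting + wetland restoration, reaches only 216.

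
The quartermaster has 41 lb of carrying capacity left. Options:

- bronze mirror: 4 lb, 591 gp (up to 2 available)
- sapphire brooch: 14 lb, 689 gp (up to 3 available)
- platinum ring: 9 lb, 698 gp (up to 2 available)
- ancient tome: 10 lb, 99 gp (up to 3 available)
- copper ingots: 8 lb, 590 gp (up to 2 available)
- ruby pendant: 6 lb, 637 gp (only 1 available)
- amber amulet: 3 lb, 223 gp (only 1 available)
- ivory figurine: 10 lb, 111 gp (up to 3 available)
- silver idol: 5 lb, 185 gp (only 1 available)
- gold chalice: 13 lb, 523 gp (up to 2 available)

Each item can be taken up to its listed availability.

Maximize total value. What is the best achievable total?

3805

Greedy by ratio would take 2×bronze mirror + 2×platinum ring + ruby pendant + amber amulet + silver idol: 40 lb used, total 3623.
Replace amber amulet and silver idol with copper ingots: the trade gains 182 net, giving 3805 at 40 lb.
Nothing else within 41 lb beats 3805.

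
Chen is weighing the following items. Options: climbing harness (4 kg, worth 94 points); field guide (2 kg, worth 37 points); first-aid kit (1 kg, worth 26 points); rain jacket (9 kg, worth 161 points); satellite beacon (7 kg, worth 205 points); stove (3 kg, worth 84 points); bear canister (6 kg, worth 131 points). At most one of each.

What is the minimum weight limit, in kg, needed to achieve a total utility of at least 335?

Need the lightest bundle worth ≥ 335.
climbing harness + field guide + satellite beacon: 336 utility at 13 kg.
Any bundle with less than 13 kg falls short of 335.

13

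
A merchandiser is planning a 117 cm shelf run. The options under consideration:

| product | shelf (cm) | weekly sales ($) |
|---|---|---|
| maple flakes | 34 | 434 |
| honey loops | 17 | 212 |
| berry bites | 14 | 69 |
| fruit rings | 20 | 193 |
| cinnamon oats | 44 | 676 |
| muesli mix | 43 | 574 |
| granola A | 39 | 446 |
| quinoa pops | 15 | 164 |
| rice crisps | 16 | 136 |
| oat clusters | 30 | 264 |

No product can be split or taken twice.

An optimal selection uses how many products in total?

The maximum weekly sales within 117 cm is 1556.
maple flakes + cinnamon oats + granola A hits 1556 at 117 cm.
Any selection reaching 1556 contains exactly 3 products.

3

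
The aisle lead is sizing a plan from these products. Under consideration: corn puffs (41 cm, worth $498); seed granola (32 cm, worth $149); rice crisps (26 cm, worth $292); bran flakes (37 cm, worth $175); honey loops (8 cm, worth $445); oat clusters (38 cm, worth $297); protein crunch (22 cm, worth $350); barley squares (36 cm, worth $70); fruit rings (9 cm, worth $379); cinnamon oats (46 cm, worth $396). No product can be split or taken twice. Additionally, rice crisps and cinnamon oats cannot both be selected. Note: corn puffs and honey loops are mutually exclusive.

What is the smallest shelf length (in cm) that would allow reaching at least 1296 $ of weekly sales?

65

Look for the lowest-shelf combination reaching 1296.
Taking rice crisps + honey loops + protein crunch + fruit rings gives 1466 (≥ 1296) for 65 cm.
No combination under 65 cm hits 1296.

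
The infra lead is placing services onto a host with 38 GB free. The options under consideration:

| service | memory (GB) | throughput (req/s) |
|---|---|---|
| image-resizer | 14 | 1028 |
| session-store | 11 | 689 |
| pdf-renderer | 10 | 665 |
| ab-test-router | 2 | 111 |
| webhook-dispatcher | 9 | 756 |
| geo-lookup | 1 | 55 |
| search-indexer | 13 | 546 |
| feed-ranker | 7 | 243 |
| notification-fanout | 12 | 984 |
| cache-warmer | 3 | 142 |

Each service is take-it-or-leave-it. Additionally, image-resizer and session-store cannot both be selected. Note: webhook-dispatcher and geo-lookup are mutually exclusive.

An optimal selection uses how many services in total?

Best achievable throughput is 2910.
One optimal bundle: image-resizer + webhook-dispatcher + notification-fanout + cache-warmer (38 GB).
Any selection reaching 2910 contains exactly 4 services.

4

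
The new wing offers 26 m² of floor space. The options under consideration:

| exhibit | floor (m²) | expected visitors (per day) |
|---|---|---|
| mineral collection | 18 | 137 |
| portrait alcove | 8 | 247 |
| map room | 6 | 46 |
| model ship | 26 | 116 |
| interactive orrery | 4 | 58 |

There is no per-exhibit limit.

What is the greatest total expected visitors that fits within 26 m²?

3×portrait alcove uses 24 of the 26 m² and totals 741.
Nothing else within 26 m² beats 741.

741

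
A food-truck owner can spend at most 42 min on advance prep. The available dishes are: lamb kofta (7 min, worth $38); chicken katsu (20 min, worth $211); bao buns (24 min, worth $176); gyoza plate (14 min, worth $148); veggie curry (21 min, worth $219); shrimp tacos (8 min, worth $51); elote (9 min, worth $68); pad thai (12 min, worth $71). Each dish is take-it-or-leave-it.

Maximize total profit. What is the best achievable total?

430

Greedy by ratio would take chicken katsu + gyoza plate + shrimp tacos: 42 min used, total 410.
Dropping gyoza plate and shrimp tacos frees 22 min; slotting in veggie curry (21 min) lifts the total to 430 at 41 min.
Next best is chicken katsu + gyoza plate + shrimp tacos at 410 (42 min) — short by 20.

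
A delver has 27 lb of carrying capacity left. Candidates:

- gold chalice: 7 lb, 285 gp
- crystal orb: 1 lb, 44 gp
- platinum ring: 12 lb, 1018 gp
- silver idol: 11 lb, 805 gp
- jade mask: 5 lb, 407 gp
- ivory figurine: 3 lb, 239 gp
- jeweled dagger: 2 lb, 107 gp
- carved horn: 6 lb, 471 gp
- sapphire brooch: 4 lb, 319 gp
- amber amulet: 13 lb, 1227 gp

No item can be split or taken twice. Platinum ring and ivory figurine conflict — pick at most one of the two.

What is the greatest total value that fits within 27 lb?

Platinum ring + jeweled dagger + amber amulet uses 27 of the 27 lb and totals 2352.
Runner-up jade mask + ivory figurine + carved horn + amber amulet tops out at 2344.

2352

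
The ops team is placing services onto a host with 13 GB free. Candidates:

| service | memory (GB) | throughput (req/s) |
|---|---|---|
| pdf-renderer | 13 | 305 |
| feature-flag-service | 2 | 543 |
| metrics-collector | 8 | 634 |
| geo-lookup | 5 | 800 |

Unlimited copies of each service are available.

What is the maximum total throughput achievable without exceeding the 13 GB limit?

3258

Best packing: 6×feature-flag-service — 12 GB, 3258 total.
The spare 1 GB is too small for any remaining service, and no exchange beats 3258.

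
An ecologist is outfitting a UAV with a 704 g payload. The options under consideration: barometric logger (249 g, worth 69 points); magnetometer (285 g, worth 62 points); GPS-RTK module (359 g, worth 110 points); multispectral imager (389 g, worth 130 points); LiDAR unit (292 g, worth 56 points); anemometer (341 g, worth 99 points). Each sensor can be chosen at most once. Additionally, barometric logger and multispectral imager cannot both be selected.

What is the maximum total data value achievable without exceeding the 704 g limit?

209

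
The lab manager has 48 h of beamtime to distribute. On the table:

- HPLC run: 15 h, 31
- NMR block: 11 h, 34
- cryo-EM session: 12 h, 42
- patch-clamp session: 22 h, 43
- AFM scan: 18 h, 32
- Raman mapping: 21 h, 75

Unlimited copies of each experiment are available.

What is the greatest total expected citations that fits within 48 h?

168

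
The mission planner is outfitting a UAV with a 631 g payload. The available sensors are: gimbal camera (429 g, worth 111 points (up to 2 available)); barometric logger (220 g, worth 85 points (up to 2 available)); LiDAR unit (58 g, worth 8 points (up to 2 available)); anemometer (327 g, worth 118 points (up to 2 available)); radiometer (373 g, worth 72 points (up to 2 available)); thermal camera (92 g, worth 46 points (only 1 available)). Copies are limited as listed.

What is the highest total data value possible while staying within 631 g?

224

By data value per g: thermal camera 0.50, barometric logger 0.39, anemometer 0.36, gimbal camera 0.26 lead.
2×barometric logger + LiDAR unit + thermal camera uses 590 of the 631 g and totals 224.
Nothing else within 631 g beats 224.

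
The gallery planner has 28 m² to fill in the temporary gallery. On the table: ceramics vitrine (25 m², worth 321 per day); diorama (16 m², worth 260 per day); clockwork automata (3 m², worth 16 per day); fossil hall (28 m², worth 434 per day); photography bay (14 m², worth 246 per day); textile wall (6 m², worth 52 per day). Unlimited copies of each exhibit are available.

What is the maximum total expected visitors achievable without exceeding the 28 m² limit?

Best packing: 2×photography bay — 28 m², 492 total.
Nothing else within 28 m² beats 492.

492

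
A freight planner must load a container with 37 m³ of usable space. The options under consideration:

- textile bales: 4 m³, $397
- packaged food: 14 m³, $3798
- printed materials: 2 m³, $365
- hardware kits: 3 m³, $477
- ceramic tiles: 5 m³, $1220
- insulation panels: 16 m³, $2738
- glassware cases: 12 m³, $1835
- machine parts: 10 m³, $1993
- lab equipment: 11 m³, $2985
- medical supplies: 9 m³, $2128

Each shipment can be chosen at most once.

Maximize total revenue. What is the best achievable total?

9388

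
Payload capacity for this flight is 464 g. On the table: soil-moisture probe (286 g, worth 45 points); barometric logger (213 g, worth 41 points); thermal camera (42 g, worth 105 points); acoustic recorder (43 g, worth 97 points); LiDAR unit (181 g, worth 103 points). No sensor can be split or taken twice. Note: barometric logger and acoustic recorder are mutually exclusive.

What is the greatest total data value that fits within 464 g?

305

Ranking by ratio (data value/g): thermal camera 2.50, acoustic recorder 2.26, LiDAR unit 0.57, barometric logger 0.19.
Thermal camera + acoustic recorder + LiDAR unit uses 266 of the 464 g and totals 305.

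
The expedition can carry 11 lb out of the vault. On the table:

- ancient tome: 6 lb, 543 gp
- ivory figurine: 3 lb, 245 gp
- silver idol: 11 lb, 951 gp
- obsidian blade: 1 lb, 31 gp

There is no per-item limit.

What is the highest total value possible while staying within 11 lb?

By value per lb: ancient tome 90.50, silver idol 86.45, ivory figurine 81.67, obsidian blade 31.00 lead.
Greedy by ratio would take ancient tome + ivory figurine + 2×obsidian blade: 11 lb used, total 850.
The 11 lb tied up in ancient tome and ivory figurine and 2×obsidian blade is better spent on silver idol — total rises to 951 (11 lb).
Nothing else within 11 lb beats 951.

951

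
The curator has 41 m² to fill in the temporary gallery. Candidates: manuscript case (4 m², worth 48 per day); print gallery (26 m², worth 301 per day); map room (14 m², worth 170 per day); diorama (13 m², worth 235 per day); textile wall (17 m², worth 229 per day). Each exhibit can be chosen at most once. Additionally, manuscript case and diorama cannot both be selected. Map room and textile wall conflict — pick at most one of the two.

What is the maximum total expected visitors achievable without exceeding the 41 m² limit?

536

Print gallery + diorama uses 39 of the 41 m² and totals 536.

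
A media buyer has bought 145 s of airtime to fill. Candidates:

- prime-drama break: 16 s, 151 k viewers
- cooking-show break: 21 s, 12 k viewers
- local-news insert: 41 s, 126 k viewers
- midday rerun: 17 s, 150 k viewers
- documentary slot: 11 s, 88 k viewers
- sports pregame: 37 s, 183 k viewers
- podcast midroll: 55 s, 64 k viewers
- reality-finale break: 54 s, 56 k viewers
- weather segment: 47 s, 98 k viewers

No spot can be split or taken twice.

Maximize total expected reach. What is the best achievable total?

710

The ratio ordering already packs tightly: prime-drama break + cooking-show break + local-news insert + midday rerun + documentary slot + sports pregame, 143 s, 710.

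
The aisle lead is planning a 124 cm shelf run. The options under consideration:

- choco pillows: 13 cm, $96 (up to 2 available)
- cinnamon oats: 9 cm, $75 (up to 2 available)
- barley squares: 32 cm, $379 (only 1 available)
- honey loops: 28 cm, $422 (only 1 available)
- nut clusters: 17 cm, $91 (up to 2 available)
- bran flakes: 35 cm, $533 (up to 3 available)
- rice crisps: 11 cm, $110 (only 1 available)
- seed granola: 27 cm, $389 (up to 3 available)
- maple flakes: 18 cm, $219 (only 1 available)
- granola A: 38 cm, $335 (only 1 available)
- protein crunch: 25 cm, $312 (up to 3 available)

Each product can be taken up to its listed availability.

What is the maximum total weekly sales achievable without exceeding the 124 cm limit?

Density check — bran flakes 15.23, honey loops 15.07, seed granola 14.41 are the best per cm.
Greedy by ratio would take 3×bran flakes + maple flakes: 123 cm used, total 1818.
The 53 cm tied up in bran flakes and maple flakes is better spent on 2×seed granola — total rises to 1844 (124 cm).
That's the maximum — no swap from here does better than 1844.

1844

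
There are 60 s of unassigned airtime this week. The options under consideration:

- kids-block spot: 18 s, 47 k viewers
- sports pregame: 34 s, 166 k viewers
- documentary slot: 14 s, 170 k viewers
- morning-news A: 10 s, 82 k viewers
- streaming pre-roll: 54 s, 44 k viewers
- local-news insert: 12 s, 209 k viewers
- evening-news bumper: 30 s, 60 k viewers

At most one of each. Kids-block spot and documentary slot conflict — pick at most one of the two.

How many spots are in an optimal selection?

3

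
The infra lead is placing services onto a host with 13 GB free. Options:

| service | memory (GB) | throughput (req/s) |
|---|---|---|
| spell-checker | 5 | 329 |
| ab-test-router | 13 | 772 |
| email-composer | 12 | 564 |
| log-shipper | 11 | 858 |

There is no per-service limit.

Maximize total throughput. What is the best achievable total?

Taking log-shipper: 11 GB used, 858 in throughput.
That's the maximum — no swap from here does better than 858.

858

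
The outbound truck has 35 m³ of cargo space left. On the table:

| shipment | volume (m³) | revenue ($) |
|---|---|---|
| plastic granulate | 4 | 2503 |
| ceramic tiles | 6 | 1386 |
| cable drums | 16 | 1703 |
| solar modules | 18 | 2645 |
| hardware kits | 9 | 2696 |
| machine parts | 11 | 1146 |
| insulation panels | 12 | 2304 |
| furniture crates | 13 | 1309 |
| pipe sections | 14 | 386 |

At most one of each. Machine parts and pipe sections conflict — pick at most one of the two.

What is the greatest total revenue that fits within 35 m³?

Best packing: plastic granulate + ceramic tiles + hardware kits + insulation panels — 31 m³, 8889 total.

8889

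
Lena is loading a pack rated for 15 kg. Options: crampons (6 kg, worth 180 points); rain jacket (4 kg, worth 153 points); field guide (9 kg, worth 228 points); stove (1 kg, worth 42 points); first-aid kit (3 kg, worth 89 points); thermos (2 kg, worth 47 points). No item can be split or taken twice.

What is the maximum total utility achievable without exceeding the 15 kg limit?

469

Ranking by ratio (utility/kg): stove 42.00, rain jacket 38.25, crampons 30.00, first-aid kit 29.67.
Taking the top-ratio items first gives crampons + rain jacket + stove + first-aid kit for 464 (14 kg).
Dropping stove frees 1 kg; slotting in thermos (2 kg) lifts the total to 469 at 15 kg.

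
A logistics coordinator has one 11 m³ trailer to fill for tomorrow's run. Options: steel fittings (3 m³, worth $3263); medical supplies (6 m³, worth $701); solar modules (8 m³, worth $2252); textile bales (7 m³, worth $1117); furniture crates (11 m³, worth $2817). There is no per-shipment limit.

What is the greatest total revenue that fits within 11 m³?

9789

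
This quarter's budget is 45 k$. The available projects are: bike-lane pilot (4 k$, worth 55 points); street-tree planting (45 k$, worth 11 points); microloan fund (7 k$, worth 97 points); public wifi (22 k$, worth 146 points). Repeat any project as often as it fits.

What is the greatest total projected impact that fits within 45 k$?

A density-first pass picks 6×microloan fund — 582 at 42 k$.
Dropping 3×microloan fund frees 21 k$; slotting in 6×bike-lane pilot (24 k$) lifts the total to 621 at 45 k$.
That's the maximum — no swap from here does better than 621.

621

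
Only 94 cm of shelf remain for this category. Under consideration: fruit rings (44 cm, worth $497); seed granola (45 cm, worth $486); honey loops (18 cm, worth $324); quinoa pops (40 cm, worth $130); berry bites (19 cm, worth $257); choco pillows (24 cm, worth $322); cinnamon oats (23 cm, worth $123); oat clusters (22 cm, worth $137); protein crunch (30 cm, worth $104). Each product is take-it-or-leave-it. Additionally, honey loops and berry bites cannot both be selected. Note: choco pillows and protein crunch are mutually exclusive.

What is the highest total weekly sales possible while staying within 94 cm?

1143

By weekly sales per cm: honey loops 18.00, berry bites 13.53, choco pillows 13.42, fruit rings 11.30 lead.
Taking fruit rings + honey loops + choco pillows: 86 cm used, 1143 in weekly sales.
Nothing else feasible within 94 cm beats 1143.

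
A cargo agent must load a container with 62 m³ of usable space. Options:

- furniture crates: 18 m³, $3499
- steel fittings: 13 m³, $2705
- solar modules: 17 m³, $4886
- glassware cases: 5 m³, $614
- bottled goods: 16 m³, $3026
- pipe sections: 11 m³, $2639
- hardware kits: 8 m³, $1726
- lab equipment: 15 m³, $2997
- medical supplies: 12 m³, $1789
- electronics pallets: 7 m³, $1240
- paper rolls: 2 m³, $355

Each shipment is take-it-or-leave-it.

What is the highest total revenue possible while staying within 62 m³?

14084

Ranking by ratio (revenue/m³): solar modules 287.41, pipe sections 239.91, hardware kits 215.75, steel fittings 208.08.
The ratio heuristic lands on steel fittings + solar modules + pipe sections + hardware kits + electronics pallets + paper rolls (13551) but leaves 4 m³ idle.
The 15 m³ tied up in hardware kits and electronics pallets is better spent on furniture crates — total rises to 14084 (61 m³).
An exhaustive check of the 2048 subsets confirms 14084.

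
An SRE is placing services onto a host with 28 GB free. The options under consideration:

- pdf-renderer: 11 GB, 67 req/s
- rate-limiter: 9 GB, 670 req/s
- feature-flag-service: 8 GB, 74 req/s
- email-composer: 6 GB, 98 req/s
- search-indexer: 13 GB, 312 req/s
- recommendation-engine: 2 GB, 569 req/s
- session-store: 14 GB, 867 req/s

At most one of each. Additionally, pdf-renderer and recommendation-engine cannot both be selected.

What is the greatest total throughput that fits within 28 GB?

2106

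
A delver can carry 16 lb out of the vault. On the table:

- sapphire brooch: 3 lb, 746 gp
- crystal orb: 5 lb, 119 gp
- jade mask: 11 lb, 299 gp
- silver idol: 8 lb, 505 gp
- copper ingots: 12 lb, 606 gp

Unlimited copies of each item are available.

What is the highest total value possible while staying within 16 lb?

3730

By value per lb: sapphire brooch 248.67, silver idol 63.12, copper ingots 50.50 lead.
5×sapphire brooch uses 15 of the 16 lb and totals 3730.
Nothing else within 16 lb beats 3730.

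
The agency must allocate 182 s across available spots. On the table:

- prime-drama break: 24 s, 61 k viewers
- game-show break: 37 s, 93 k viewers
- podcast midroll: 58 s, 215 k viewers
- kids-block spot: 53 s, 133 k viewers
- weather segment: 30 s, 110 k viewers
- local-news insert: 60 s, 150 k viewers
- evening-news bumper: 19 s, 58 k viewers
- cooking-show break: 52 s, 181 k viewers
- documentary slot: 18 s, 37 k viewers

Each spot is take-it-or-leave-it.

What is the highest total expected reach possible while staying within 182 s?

604

Taking the top-ratio spots first gives podcast midroll + weather segment + evening-news bumper + cooking-show break + documentary slot for 601 (177 s).
Dropping evening-news bumper frees 19 s; slotting in prime-drama break (24 s) lifts the total to 604 at 182 s.
The closest alternative, podcast midroll + weather segment + evening-news bumper + cooking-show break + documentary slot, reaches only 601.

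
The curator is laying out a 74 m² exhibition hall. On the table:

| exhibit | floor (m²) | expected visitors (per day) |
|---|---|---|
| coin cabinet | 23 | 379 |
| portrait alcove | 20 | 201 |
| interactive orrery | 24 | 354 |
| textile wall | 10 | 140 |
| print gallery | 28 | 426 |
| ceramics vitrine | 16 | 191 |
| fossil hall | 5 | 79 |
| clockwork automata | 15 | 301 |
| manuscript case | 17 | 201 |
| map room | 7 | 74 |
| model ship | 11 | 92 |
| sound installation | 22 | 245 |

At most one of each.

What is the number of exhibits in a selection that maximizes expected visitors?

Optimal total is 1187.
For example coin cabinet + interactive orrery + fossil hall + clockwork automata + map room achieves it, using 74 m².
Every optimal selection uses 5 exhibits.

5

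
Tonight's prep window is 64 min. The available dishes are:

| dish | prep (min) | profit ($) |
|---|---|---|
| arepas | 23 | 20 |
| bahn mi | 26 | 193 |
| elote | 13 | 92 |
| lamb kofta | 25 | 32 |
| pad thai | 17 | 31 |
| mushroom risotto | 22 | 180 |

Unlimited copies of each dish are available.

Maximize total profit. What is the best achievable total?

A density-first pass picks elote + 2×mushroom risotto — 452 at 57 min.
The 22 min tied up in mushroom risotto is better spent on bahn mi — total rises to 465 (61 min).
The spare 3 min is too small for any remaining dish, and no exchange beats 465.

465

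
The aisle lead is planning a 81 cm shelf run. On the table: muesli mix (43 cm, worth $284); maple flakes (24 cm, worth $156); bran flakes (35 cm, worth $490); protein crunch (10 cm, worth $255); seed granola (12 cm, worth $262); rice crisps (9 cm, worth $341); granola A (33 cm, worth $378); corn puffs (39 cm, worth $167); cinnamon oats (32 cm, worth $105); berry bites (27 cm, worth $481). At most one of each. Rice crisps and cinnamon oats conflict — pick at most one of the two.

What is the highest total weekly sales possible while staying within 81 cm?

1567

Density check — rice crisps 37.89, protein crunch 25.50, seed granola 21.83 are the best per cm.
The ratio heuristic lands on protein crunch + seed granola + rice crisps + berry bites (1339) but leaves 23 cm idle.
Dropping seed granola frees 12 cm; slotting in bran flakes (35 cm) lifts the total to 1567 at 81 cm.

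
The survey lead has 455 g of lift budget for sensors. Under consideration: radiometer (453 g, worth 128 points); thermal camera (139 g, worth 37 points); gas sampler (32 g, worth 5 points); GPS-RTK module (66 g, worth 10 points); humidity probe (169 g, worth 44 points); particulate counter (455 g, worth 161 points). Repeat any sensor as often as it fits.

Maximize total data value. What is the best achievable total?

161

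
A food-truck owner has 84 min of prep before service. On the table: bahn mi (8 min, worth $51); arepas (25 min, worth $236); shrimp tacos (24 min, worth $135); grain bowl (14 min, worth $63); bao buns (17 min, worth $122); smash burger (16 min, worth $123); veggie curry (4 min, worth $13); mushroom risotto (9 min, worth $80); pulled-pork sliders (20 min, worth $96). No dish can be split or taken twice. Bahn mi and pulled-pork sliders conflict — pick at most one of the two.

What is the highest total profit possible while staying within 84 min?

Best packing: bahn mi + arepas + shrimp tacos + smash burger + mushroom risotto — 82 min, 625 total.
Bahn mi + arepas + bao buns + smash burger + veggie curry + mushroom risotto matches that 625 at 79 min; no feasible combination exceeds it.

625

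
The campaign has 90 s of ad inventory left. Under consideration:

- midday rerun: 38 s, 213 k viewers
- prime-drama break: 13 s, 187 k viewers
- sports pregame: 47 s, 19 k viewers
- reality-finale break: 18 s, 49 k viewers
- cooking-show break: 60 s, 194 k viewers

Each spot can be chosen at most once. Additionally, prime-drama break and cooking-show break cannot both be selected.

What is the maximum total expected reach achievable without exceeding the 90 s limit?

449

Density check — prime-drama break 14.38, midday rerun 5.61, cooking-show break 3.23 are the best per s.
Best packing: midday rerun + prime-drama break + reality-finale break — 69 s, 449 total.
Runner-up midday rerun + prime-drama break tops out at 400.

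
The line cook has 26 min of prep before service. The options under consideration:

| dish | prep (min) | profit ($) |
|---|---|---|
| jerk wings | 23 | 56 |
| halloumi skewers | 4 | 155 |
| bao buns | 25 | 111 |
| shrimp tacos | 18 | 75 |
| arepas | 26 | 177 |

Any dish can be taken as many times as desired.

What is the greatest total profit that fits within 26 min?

Taking 6×halloumi skewers: 24 min used, 930 in profit.

930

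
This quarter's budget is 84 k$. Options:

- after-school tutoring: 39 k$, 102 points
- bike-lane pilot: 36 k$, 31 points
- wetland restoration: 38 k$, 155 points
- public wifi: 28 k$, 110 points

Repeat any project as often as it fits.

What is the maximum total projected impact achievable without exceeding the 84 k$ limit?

Filling by ratio: 2×wetland restoration for 310, with 8 k$ left unused.
The 76 k$ tied up in 2×wetland restoration is better spent on 3×public wifi — total rises to 330 (84 k$).
Every other selection either busts 84 k$ or fails to beat 330.

330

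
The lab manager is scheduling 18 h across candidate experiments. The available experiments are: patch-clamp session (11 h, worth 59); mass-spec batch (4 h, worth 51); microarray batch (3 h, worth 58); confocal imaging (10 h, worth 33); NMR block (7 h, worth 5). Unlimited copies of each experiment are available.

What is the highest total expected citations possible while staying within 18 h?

348

By expected citations per h: microarray batch 19.33, mass-spec batch 12.75, patch-clamp session 5.36, confocal imaging 3.30 lead.
Taking 6×microarray batch: 18 h used, 348 in expected citations.
No other feasible combination exceeds 348.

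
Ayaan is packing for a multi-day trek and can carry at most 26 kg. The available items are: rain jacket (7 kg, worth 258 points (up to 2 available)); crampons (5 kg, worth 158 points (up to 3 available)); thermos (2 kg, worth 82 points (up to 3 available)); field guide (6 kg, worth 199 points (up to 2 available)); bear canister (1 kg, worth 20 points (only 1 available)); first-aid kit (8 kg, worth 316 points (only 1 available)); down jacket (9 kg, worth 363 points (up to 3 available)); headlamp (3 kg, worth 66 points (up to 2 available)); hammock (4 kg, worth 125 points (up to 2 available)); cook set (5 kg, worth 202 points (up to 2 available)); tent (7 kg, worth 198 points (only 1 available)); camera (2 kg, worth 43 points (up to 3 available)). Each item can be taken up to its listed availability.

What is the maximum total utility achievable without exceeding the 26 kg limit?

Greedy by ratio would take 3×thermos + bear canister + down jacket + 2×cook set: 26 kg used, total 1033.
Replace thermos and bear canister and cook set with first-aid kit: the trade gains 12 net, giving 1045 at 26 kg.
That's the maximum — no swap from here does better than 1045.

1045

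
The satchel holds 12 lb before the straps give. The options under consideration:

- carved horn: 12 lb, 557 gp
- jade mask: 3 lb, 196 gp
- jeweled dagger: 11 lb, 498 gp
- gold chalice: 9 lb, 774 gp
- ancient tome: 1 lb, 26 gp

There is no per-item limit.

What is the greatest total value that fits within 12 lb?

970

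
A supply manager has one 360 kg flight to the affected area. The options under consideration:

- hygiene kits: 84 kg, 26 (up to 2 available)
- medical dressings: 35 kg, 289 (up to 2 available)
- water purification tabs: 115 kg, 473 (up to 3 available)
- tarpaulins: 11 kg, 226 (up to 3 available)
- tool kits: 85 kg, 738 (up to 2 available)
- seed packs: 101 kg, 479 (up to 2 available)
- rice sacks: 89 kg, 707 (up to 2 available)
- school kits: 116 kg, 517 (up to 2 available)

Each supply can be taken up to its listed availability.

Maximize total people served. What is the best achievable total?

3213

Ranking by ratio (people served/kg): tarpaulins 20.55, tool kits 8.68, medical dressings 8.26.
A density-first pass picks hygiene kits + 2×medical dressings + 3×tarpaulins + 2×tool kits — 2758 at 357 kg.
The 95 kg tied up in hygiene kits and tarpaulins is better spent on rice sacks — total rises to 3213 (351 kg).
That's the maximum — no swap from here does better than 3213.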